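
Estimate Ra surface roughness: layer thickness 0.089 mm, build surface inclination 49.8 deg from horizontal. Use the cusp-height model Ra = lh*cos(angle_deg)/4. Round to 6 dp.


Ra = 0.089 * cos(49.8) / 4 = 0.014361 mm


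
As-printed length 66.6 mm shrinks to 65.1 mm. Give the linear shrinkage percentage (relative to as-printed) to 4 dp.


Shrinkage = ((66.6-65.1)/66.6)*100 = 2.2523 %


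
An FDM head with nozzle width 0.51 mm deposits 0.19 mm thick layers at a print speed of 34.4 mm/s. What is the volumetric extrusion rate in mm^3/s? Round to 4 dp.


Rate = 0.51 * 0.19 * 34.4 = 3.3334 mm^3/s


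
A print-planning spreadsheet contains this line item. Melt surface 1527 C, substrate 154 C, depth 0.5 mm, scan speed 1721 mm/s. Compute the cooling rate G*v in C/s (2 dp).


G = (1527-154)/0.5 = 2746.0 C/mm
CR = 2746.0 * 1721 = 4725866.0 C/s


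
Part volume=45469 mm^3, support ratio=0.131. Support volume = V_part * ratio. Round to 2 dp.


V_support = 45469 * 0.131 = 5956.44 mm^3


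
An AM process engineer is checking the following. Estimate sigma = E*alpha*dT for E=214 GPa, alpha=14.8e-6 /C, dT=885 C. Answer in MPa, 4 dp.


sigma = 214*1000 * 14.8e-6 * 885 = 2802.972 MPa


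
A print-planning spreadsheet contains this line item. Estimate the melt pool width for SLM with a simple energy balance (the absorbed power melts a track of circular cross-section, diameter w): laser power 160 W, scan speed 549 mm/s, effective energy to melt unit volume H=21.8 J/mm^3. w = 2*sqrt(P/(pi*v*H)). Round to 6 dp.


w = 2*sqrt(160/(pi*549*21.8)) = 0.130467 mm


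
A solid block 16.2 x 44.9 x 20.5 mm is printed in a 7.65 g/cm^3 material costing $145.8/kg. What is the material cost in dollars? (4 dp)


V = 16.2 * 44.9 * 20.5 = 14911.29 mm^3 = 14.91129 cm^3
Mass = 14.91129 * 7.65 / 1000 = 0.11407137 kg
Cost = 0.11407137 * 145.8 = 16.6316 $


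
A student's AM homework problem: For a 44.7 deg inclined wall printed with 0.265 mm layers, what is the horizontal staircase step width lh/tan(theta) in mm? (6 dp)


step = 0.265 / tan(44.7) = 0.26779 mm


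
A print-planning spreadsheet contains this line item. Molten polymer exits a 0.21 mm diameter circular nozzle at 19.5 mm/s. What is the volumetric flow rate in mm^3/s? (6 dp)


A = pi*(0.21/2)^2 = 0.03463606 mm^2
Q = 0.03463606 * 19.5 = 0.675403 mm^3/s


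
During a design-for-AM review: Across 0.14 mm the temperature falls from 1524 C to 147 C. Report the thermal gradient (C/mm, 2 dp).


G = (1524-147)/0.14 = 9835.71 C/mm


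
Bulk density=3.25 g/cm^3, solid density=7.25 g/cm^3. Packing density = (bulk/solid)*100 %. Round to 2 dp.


Packing = (3.25/7.25)*100 = 44.83 %


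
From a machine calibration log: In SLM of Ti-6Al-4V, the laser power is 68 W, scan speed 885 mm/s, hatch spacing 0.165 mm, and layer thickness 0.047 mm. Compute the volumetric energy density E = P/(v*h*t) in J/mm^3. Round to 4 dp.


E = 68 / (885*0.165*0.047) = 9.908 J/mm^3


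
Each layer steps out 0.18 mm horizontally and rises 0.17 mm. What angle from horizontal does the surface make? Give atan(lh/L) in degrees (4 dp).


angle = atan(0.17/0.18) = 43.3634 degrees


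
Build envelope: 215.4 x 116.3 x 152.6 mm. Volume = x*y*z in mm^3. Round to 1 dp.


V = 215.4 * 116.3 * 152.6 = 3822785.7 mm^3


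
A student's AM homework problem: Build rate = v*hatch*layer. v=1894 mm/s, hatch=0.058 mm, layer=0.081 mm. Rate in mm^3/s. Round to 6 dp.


Rate = 1894 * 0.058 * 0.081 = 8.898012 mm^3/s


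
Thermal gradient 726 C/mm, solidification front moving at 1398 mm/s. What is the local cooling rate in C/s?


CR = 726 * 1398 = 1014948 C/s


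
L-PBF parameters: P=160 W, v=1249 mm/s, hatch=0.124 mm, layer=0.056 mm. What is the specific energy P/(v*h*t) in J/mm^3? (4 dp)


Build rate = 1249 * 0.124 * 0.056 = 8.673056 mm^3/s
SE = 160 / 8.673056 = 18.4479 J/mm^3


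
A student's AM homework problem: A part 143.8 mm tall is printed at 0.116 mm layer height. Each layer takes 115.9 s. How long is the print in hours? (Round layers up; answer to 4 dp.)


Layers = ceil(143.8/0.116) = 1240
t = 1240 * 115.9 / 3600 = 39.9211 hrs


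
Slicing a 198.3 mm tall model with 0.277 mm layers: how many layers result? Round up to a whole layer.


Layers = ceil(198.3/0.277) = 716


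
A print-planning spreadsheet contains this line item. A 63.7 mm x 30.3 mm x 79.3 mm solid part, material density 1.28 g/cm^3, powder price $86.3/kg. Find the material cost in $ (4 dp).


V = 63.7 * 30.3 * 79.3 = 153057.723 mm^3 = 153.057723 cm^3
Mass = 153.057723 * 1.28 / 1000 = 0.19591389 kg
Cost = 0.19591389 * 86.3 = 16.9074 $


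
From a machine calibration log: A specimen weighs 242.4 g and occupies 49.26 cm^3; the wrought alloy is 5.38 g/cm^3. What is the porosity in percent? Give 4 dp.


rho_part = 242.4 / 49.26 = 4.92082826 g/cm^3
Porosity = (1 - 4.92082826/5.38)*100 = 8.5348 %


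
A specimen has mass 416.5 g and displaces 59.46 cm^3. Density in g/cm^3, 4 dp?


rho = 416.5 / 59.46 = 7.0047 g/cm^3


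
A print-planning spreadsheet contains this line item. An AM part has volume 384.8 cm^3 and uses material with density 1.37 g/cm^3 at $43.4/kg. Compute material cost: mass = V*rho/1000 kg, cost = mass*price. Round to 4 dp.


Mass = 384.8*1.37/1000 = 0.527176 kg
Cost = 0.527176 * 43.4 = 22.8794 $


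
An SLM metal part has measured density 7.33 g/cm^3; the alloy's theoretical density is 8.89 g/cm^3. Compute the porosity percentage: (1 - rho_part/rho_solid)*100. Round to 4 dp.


Porosity = (1-7.33/8.89)*100 = 17.5478 %


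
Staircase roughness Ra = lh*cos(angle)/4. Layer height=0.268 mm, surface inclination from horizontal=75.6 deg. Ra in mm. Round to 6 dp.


Ra = 0.268 * cos(75.6) / 4 = 0.016662 mm


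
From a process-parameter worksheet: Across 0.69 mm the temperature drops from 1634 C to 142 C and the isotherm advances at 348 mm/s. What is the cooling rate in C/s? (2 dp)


G = (1634-142)/0.69 = 2162.31884058 C/mm
CR = 2162.31884058 * 348 = 752486.96 C/s


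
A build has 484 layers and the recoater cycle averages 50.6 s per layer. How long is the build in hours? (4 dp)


t = 484 * 50.6 / 3600 = 6.8029 hrs


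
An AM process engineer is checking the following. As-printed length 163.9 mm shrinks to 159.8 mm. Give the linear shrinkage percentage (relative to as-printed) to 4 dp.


Shrinkage = ((163.9-159.8)/163.9)*100 = 2.5015 %


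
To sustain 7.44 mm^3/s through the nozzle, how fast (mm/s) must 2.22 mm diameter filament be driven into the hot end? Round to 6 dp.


A = pi*(2.22/2)^2 = 3.870756
v = 7.44 / 3.870756 = 1.922105 mm/s


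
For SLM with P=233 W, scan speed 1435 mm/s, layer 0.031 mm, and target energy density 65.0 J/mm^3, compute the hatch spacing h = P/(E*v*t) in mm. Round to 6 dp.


h = 233 / (65.0*1435*0.031) = 0.08058 mm


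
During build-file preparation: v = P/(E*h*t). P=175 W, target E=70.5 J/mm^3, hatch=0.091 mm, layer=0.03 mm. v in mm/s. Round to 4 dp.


v = 175 / (70.5*0.091*0.03) = 909.2562 mm/s


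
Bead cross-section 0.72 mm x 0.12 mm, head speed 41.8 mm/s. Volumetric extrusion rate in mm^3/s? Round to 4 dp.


Rate = 0.72 * 0.12 * 41.8 = 3.6115 mm^3/s


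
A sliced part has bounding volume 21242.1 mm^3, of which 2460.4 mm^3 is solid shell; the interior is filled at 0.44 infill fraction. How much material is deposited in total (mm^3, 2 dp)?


V_infill = (21242.1 - 2460.4) * 0.44 = 8263.95
V_total = 2460.4 + 8263.95 = 10724.35 mm^3


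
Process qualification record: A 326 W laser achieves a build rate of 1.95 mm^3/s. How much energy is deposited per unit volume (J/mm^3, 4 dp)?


SE = 326 / 1.95 = 167.1795 J/mm^3


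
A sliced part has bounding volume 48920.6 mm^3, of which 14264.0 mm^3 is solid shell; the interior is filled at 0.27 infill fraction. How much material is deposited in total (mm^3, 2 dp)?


V_infill = (48920.6 - 14264.0) * 0.27 = 9357.28
V_total = 14264.0 + 9357.28 = 23621.28 mm^3


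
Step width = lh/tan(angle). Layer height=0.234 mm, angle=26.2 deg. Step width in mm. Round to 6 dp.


step = 0.234 / tan(26.2) = 0.475551 mm


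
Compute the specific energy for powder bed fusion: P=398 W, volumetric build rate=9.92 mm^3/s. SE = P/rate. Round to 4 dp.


SE = 398 / 9.92 = 40.121 J/mm^3


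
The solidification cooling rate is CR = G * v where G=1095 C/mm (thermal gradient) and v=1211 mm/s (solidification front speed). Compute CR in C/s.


CR = 1095 * 1211 = 1326045 C/s


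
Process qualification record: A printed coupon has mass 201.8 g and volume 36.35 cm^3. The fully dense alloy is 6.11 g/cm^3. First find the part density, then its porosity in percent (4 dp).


rho_part = 201.8 / 36.35 = 5.55158184 g/cm^3
Porosity = (1 - 5.55158184/6.11)*100 = 9.1394 %


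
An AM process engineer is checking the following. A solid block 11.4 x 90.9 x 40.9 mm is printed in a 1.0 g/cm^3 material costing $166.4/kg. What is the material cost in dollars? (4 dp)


V = 11.4 * 90.9 * 40.9 = 42383.034 mm^3 = 42.383034 cm^3
Mass = 42.383034 * 1.0 / 1000 = 0.04238303 kg
Cost = 0.04238303 * 166.4 = 7.0525 $


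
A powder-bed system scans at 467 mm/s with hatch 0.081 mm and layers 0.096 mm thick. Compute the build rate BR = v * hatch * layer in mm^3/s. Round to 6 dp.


Rate = 467 * 0.081 * 0.096 = 3.631392 mm^3/s


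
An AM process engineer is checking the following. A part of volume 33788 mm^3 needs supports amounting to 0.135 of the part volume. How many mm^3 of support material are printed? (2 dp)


V_support = 33788 * 0.135 = 4561.38 mm^3


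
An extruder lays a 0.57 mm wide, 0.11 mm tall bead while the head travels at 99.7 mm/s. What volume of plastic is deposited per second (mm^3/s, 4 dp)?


Rate = 0.57 * 0.11 * 99.7 = 6.2512 mm^3/s


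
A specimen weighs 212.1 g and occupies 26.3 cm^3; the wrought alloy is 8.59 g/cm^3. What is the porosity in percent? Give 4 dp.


rho_part = 212.1 / 26.3 = 8.06463878 g/cm^3
Porosity = (1 - 8.06463878/8.59)*100 = 6.116 %


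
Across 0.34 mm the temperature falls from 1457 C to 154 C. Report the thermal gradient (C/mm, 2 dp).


G = (1457-154)/0.34 = 3832.35 C/mm


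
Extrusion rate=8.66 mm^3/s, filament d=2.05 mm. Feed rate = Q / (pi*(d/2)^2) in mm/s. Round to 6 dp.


A = pi*(2.05/2)^2 = 3.300636
v = 8.66 / 3.300636 = 2.623737 mm/s


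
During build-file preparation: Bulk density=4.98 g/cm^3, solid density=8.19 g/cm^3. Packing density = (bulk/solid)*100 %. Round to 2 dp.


Packing = (4.98/8.19)*100 = 60.81 %


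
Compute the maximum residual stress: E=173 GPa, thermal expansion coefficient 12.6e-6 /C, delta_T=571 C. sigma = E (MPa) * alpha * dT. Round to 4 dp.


sigma = 173*1000 * 12.6e-6 * 571 = 1244.6658 MPa


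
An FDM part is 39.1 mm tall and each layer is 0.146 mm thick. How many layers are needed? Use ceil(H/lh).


Layers = ceil(39.1/0.146) = 268


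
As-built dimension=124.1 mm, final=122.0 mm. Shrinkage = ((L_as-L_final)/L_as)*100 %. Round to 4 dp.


Shrinkage = ((124.1-122.0)/124.1)*100 = 1.6922 %


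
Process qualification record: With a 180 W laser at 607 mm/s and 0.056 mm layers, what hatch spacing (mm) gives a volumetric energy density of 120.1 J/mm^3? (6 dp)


h = 180 / (120.1*607*0.056) = 0.044091 mm


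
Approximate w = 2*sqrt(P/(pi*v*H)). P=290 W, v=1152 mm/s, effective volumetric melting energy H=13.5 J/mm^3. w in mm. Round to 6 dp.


w = 2*sqrt(290/(pi*1152*13.5)) = 0.154085 mm


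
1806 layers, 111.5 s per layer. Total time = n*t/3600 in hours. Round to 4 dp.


t = 1806 * 111.5 / 3600 = 55.9358 hrs


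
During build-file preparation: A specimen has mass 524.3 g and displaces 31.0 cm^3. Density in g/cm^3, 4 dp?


rho = 524.3 / 31.0 = 16.9129 g/cm^3


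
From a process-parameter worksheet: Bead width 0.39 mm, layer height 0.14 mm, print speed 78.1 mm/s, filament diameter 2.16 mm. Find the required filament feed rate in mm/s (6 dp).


Q = 0.39 * 0.14 * 78.1 = 4.26426 mm^3/s
A_fil = pi*(2.16/2)^2 = 3.66435367 mm^2
v_feed = 4.26426 / 3.66435367 = 1.163714 mm/s


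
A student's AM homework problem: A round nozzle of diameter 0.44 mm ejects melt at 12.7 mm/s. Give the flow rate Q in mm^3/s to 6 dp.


A = pi*(0.44/2)^2 = 0.15205308 mm^2
Q = 0.15205308 * 12.7 = 1.931074 mm^3/s


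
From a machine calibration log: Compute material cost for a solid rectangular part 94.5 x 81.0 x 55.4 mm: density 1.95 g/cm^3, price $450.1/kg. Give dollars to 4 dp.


V = 94.5 * 81.0 * 55.4 = 424059.3 mm^3 = 424.0593 cm^3
Mass = 424.0593 * 1.95 / 1000 = 0.82691564 kg
Cost = 0.82691564 * 450.1 = 372.1947 $


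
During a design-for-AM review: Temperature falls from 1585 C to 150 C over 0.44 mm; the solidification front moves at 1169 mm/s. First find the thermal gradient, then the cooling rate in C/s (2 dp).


G = (1585-150)/0.44 = 3261.36363636 C/mm
CR = 3261.36363636 * 1169 = 3812534.09 C/s


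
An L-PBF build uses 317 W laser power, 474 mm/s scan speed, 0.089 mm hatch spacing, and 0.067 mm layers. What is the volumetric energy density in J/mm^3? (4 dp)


E = 317 / (474*0.089*0.067) = 112.1543 J/mm^3


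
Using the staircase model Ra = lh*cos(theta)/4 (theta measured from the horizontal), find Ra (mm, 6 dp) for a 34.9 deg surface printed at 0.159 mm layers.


Ra = 0.159 * cos(34.9) / 4 = 0.032601 mm


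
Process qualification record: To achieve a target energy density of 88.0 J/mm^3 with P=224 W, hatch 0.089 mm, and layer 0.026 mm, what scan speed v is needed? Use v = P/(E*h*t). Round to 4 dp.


v = 224 / (88.0*0.089*0.026) = 1100.0236 mm/s


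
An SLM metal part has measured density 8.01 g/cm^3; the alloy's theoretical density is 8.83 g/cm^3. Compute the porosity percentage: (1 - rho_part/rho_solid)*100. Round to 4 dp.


Porosity = (1-8.01/8.83)*100 = 9.2865 %


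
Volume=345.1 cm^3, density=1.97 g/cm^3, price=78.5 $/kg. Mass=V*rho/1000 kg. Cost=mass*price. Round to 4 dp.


Mass = 345.1*1.97/1000 = 0.679847 kg
Cost = 0.679847 * 78.5 = 53.368 $


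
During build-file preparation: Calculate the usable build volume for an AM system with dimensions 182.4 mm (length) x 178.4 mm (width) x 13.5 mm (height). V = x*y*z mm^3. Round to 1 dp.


V = 182.4 * 178.4 * 13.5 = 439292.2 mm^3


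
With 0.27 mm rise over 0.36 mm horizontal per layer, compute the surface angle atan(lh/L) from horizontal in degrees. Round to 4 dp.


angle = atan(0.27/0.36) = 36.8699 degrees


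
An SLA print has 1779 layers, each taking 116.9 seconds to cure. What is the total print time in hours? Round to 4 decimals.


t = 1779 * 116.9 / 3600 = 57.7681 hrs


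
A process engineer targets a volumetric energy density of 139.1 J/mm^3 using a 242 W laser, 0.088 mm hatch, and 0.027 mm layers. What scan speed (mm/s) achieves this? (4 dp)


v = 242 / (139.1*0.088*0.027) = 732.2204 mm/s


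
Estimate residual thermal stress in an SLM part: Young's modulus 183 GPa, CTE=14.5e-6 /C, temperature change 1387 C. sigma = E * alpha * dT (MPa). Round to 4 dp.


sigma = 183*1000 * 14.5e-6 * 1387 = 3680.4045 MPa


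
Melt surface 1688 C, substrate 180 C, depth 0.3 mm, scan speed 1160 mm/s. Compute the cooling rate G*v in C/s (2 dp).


G = (1688-180)/0.3 = 5026.66666667 C/mm
CR = 5026.66666667 * 1160 = 5830933.33 C/s


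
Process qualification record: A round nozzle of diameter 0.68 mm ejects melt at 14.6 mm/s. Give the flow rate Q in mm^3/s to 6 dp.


A = pi*(0.68/2)^2 = 0.36316811 mm^2
Q = 0.36316811 * 14.6 = 5.302254 mm^3/s


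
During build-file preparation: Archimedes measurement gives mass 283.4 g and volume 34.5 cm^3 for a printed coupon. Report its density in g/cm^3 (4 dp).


rho = 283.4 / 34.5 = 8.2145 g/cm^3


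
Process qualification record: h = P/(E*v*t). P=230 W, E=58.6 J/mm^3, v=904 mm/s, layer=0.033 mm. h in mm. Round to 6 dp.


h = 230 / (58.6*904*0.033) = 0.131567 mm


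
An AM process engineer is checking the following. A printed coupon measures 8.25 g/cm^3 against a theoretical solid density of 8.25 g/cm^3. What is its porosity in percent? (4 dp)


Porosity = (1-8.25/8.25)*100 = 0.0 %


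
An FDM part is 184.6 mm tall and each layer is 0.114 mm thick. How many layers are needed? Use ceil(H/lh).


Layers = ceil(184.6/0.114) = 1620


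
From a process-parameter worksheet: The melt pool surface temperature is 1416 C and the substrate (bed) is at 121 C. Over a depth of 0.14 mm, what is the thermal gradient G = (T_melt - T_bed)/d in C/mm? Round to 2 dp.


G = (1416-121)/0.14 = 9250.0 C/mm


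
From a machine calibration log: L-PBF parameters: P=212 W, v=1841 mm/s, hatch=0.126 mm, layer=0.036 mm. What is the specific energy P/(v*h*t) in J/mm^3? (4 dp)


Build rate = 1841 * 0.126 * 0.036 = 8.350776 mm^3/s
SE = 212 / 8.350776 = 25.3869 J/mm^3


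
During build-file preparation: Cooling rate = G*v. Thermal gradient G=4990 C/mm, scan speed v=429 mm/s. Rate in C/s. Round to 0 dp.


CR = 4990 * 429 = 2140710 C/s


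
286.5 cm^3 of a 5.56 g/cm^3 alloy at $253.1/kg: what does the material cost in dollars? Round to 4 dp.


Mass = 286.5*5.56/1000 = 1.59294 kg
Cost = 1.59294 * 253.1 = 403.1731 $


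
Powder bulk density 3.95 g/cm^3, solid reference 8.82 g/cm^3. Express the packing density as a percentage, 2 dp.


Packing = (3.95/8.82)*100 = 44.78 %


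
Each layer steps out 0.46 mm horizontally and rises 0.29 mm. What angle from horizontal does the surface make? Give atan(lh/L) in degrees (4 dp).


angle = atan(0.29/0.46) = 32.2288 degrees


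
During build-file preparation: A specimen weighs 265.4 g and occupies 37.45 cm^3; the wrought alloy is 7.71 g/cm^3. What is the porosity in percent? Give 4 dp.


rho_part = 265.4 / 37.45 = 7.08678238 g/cm^3
Porosity = (1 - 7.08678238/7.71)*100 = 8.0832 %


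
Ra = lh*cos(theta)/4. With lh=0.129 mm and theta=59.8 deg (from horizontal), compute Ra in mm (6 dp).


Ra = 0.129 * cos(59.8) / 4 = 0.016222 mm


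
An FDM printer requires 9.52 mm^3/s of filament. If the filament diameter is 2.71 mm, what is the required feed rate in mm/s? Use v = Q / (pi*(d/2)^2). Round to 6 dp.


A = pi*(2.71/2)^2 = 5.768043
v = 9.52 / 5.768043 = 1.650473 mm/s


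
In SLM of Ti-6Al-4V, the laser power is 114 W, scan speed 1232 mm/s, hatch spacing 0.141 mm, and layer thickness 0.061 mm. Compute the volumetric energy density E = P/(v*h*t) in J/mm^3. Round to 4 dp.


E = 114 / (1232*0.141*0.061) = 10.7583 J/mm^3


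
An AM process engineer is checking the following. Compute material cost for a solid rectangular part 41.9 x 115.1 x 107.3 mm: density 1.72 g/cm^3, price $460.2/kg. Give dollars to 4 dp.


V = 41.9 * 115.1 * 107.3 = 517474.637 mm^3 = 517.474637 cm^3
Mass = 517.474637 * 1.72 / 1000 = 0.89005638 kg
Cost = 0.89005638 * 460.2 = 409.6039 $


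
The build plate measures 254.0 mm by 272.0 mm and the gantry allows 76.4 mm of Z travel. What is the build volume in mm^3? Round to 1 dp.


V = 254.0 * 272.0 * 76.4 = 5278323.2 mm^3


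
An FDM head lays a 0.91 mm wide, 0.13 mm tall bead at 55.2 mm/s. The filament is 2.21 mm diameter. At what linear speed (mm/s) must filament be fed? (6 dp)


Q = 0.91 * 0.13 * 55.2 = 6.53016 mm^3/s
A_fil = pi*(2.21/2)^2 = 3.83596317 mm^2
v_feed = 6.53016 / 3.83596317 = 1.702352 mm/s


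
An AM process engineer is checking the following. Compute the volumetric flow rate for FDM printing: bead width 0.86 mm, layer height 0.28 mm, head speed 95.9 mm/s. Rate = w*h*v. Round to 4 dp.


Rate = 0.86 * 0.28 * 95.9 = 23.0927 mm^3/s


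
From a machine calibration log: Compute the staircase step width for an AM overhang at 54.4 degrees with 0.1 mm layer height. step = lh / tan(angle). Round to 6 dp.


step = 0.1 / tan(54.4) = 0.071593 mm


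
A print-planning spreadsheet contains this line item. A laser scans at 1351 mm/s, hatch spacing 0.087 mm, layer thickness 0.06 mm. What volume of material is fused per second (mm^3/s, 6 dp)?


Rate = 1351 * 0.087 * 0.06 = 7.05222 mm^3/s


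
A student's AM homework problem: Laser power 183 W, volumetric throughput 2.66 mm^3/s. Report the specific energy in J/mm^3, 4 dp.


SE = 183 / 2.66 = 68.797 J/mm^3


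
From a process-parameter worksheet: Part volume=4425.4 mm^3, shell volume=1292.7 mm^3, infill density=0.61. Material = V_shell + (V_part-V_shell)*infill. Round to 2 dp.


V_infill = (4425.4 - 1292.7) * 0.61 = 1910.95
V_total = 1292.7 + 1910.95 = 3203.65 mm^3


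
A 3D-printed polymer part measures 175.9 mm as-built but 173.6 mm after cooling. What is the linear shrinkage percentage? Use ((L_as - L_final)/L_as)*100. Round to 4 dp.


Shrinkage = ((175.9-173.6)/175.9)*100 = 1.3076 %


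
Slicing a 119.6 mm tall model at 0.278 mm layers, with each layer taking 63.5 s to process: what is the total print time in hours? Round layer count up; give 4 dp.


Layers = ceil(119.6/0.278) = 431
t = 431 * 63.5 / 3600 = 7.6024 hrs


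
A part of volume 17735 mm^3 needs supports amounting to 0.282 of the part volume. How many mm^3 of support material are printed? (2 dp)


V_support = 17735 * 0.282 = 5001.27 mm^3


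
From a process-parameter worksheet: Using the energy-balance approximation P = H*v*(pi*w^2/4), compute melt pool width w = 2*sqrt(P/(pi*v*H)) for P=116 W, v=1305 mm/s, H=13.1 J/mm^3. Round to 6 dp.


w = 2*sqrt(116/(pi*1305*13.1)) = 0.092949 mm


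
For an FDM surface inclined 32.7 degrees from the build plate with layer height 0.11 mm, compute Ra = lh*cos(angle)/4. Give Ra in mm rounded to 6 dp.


Ra = 0.11 * cos(32.7) / 4 = 0.023142 mm


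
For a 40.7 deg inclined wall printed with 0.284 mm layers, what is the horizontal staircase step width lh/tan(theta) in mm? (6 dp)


step = 0.284 / tan(40.7) = 0.33018 mm


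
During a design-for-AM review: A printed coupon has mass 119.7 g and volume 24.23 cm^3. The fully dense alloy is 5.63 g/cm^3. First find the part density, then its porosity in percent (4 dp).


rho_part = 119.7 / 24.23 = 4.94015683 g/cm^3
Porosity = (1 - 4.94015683/5.63)*100 = 12.253 %


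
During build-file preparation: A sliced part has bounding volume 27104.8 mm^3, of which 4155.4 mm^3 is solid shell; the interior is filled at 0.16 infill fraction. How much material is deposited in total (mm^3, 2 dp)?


V_infill = (27104.8 - 4155.4) * 0.16 = 3671.9
V_total = 4155.4 + 3671.9 = 7827.3 mm^3


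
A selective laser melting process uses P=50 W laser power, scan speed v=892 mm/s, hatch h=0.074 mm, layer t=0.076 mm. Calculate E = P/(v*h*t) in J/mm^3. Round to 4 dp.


E = 50 / (892*0.074*0.076) = 9.9669 J/mm^3


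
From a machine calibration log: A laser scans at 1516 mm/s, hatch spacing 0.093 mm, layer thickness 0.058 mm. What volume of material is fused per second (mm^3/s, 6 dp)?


Rate = 1516 * 0.093 * 0.058 = 8.177304 mm^3/s


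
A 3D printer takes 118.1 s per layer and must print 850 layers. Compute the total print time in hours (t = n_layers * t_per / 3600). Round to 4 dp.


t = 850 * 118.1 / 3600 = 27.8847 hrs


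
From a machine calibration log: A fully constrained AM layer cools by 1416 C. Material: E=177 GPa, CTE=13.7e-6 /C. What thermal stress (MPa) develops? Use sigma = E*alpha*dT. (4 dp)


sigma = 177*1000 * 13.7e-6 * 1416 = 3433.6584 MPa


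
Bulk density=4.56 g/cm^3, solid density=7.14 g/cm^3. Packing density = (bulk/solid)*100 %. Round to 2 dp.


Packing = (4.56/7.14)*100 = 63.87 %


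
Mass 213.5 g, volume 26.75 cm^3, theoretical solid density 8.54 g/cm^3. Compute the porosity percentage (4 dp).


rho_part = 213.5 / 26.75 = 7.98130841 g/cm^3
Porosity = (1 - 7.98130841/8.54)*100 = 6.5421 %


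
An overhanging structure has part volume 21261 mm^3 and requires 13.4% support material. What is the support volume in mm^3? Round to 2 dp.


V_support = 21261 * 0.134 = 2848.97 mm^3


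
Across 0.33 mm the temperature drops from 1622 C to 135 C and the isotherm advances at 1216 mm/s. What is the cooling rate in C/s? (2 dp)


G = (1622-135)/0.33 = 4506.06060606 C/mm
CR = 4506.06060606 * 1216 = 5479369.7 C/s


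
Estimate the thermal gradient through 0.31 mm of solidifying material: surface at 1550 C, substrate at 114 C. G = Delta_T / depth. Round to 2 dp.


G = (1550-114)/0.31 = 4632.26 C/mm


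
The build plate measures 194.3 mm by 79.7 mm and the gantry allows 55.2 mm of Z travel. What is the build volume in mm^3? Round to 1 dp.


V = 194.3 * 79.7 * 55.2 = 854811.2 mm^3


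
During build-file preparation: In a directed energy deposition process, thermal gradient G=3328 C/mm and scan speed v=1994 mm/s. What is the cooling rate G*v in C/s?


CR = 3328 * 1994 = 6636032 C/s


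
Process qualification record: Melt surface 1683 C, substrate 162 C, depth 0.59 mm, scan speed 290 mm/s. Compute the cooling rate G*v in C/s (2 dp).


G = (1683-162)/0.59 = 2577.96610169 C/mm
CR = 2577.96610169 * 290 = 747610.17 C/s


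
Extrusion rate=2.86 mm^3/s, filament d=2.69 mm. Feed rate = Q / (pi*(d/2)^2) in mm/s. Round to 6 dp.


A = pi*(2.69/2)^2 = 5.68322
v = 2.86 / 5.68322 = 0.503236 mm/s


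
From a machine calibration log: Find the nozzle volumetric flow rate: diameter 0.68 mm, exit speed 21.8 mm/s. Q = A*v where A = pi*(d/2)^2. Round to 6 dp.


A = pi*(0.68/2)^2 = 0.36316811 mm^2
Q = 0.36316811 * 21.8 = 7.917065 mm^3/s


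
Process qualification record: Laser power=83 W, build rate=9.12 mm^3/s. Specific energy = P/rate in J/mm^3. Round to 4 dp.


SE = 83 / 9.12 = 9.1009 J/mm^3


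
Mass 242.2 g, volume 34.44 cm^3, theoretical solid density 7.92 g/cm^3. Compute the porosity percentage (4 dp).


rho_part = 242.2 / 34.44 = 7.03252033 g/cm^3
Porosity = (1 - 7.03252033/7.92)*100 = 11.2056 %


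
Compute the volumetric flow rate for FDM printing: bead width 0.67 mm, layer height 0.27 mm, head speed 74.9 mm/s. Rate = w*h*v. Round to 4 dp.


Rate = 0.67 * 0.27 * 74.9 = 13.5494 mm^3/s


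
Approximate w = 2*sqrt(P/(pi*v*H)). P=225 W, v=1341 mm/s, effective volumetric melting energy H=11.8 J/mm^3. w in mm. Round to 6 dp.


w = 2*sqrt(225/(pi*1341*11.8)) = 0.134552 mm


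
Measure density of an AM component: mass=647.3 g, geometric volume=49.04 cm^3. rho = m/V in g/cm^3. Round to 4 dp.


rho = 647.3 / 49.04 = 13.1994 g/cm^3


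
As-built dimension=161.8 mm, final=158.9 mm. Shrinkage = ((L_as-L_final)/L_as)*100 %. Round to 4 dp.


Shrinkage = ((161.8-158.9)/161.8)*100 = 1.7923 %


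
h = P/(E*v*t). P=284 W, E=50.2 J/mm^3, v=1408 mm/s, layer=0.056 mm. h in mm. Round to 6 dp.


h = 284 / (50.2*1408*0.056) = 0.07175 mm


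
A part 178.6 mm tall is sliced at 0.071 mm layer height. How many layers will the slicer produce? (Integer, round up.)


Layers = ceil(178.6/0.071) = 2516


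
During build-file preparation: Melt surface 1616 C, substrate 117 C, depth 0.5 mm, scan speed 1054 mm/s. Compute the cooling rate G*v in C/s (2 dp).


G = (1616-117)/0.5 = 2998.0 C/mm
CR = 2998.0 * 1054 = 3159892.0 C/s


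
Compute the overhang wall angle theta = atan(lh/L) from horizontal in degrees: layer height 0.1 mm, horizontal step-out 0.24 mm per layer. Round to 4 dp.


angle = atan(0.1/0.24) = 22.6199 degrees


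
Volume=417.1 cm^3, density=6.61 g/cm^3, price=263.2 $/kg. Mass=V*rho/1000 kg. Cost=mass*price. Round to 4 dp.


Mass = 417.1*6.61/1000 = 2.757031 kg
Cost = 2.757031 * 263.2 = 725.6506 $


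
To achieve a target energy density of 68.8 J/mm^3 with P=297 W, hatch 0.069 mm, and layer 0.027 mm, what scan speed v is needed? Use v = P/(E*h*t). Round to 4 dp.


v = 297 / (68.8*0.069*0.027) = 2317.1554 mm/s


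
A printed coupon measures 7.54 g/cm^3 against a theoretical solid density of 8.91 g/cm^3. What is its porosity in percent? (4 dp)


Porosity = (1-7.54/8.91)*100 = 15.376 %


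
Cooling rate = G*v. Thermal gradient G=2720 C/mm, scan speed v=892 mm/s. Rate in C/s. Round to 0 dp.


CR = 2720 * 892 = 2426240 C/s


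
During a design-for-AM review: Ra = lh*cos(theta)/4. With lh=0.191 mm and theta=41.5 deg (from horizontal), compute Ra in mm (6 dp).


Ra = 0.191 * cos(41.5) / 4 = 0.035763 mm


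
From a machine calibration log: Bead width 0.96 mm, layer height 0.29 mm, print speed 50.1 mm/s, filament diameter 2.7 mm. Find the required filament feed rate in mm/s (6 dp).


Q = 0.96 * 0.29 * 50.1 = 13.94784 mm^3/s
A_fil = pi*(2.7/2)^2 = 5.72555261 mm^2
v_feed = 13.94784 / 5.72555261 = 2.436069 mm/s


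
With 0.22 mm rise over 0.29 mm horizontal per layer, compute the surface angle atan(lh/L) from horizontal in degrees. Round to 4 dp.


angle = atan(0.22/0.29) = 37.1847 degrees


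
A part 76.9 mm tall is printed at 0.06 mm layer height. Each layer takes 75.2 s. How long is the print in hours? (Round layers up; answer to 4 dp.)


Layers = ceil(76.9/0.06) = 1282
t = 1282 * 75.2 / 3600 = 26.7796 hrs


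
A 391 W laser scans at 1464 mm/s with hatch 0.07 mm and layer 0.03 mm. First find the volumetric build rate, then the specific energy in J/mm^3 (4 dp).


Build rate = 1464 * 0.07 * 0.03 = 3.0744 mm^3/s
SE = 391 / 3.0744 = 127.1793 J/mm^3


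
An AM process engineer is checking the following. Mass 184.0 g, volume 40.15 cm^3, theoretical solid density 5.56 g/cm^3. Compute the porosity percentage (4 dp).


rho_part = 184.0 / 40.15 = 4.58281445 g/cm^3
Porosity = (1 - 4.58281445/5.56)*100 = 17.5753 %


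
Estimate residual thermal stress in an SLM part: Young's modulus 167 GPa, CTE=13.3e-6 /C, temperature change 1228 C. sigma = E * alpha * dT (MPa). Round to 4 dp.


sigma = 167*1000 * 13.3e-6 * 1228 = 2727.5108 MPa


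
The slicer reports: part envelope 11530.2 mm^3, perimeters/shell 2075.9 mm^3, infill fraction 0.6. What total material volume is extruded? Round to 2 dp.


V_infill = (11530.2 - 2075.9) * 0.6 = 5672.58
V_total = 2075.9 + 5672.58 = 7748.48 mm^3


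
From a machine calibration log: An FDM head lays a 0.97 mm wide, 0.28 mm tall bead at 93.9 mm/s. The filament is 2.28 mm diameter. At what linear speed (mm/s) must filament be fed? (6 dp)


Q = 0.97 * 0.28 * 93.9 = 25.50324 mm^3/s
A_fil = pi*(2.28/2)^2 = 4.08281381 mm^2
v_feed = 25.50324 / 4.08281381 = 6.246486 mm/s


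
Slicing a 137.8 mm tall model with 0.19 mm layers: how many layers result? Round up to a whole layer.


Layers = ceil(137.8/0.19) = 726


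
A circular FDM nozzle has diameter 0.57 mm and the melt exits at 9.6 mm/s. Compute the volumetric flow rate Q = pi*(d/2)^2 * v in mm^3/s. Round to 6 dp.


A = pi*(0.57/2)^2 = 0.25517586 mm^2
Q = 0.25517586 * 9.6 = 2.449688 mm^3/s


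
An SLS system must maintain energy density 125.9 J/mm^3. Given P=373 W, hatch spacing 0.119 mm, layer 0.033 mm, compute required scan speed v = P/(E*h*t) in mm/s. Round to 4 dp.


v = 373 / (125.9*0.119*0.033) = 754.4356 mm/s


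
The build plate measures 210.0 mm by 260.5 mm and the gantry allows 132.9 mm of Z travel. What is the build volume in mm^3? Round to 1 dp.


V = 210.0 * 260.5 * 132.9 = 7270294.5 mm^3


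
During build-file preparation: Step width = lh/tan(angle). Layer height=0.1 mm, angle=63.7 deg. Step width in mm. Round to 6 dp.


step = 0.1 / tan(63.7) = 0.049423 mm


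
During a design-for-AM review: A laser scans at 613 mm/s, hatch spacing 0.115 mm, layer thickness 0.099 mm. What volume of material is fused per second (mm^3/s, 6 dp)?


Rate = 613 * 0.115 * 0.099 = 6.979005 mm^3/s


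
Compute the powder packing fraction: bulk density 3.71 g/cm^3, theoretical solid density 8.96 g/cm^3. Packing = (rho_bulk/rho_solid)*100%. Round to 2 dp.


Packing = (3.71/8.96)*100 = 41.41 %


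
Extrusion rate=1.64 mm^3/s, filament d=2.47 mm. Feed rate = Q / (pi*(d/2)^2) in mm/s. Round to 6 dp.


A = pi*(2.47/2)^2 = 4.791636
v = 1.64 / 4.791636 = 0.342263 mm/s


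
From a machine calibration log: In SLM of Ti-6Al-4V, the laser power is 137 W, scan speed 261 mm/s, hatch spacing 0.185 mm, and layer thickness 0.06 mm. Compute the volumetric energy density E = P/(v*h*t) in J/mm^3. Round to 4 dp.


E = 137 / (261*0.185*0.06) = 47.2887 J/mm^3


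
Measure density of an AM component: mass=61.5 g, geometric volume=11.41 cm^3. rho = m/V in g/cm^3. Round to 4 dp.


rho = 61.5 / 11.41 = 5.39 g/cm^3


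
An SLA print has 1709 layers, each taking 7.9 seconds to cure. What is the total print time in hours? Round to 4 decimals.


t = 1709 * 7.9 / 3600 = 3.7503 hrs


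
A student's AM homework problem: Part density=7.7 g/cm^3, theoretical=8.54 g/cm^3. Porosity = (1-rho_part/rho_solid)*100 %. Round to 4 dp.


Porosity = (1-7.7/8.54)*100 = 9.8361 %


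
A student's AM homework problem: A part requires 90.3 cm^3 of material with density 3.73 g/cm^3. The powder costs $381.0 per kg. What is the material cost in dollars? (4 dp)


Mass = 90.3*3.73/1000 = 0.336819 kg
Cost = 0.336819 * 381.0 = 128.328 $


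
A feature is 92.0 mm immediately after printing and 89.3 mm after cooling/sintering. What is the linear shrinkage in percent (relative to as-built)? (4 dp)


Shrinkage = ((92.0-89.3)/92.0)*100 = 2.9348 %


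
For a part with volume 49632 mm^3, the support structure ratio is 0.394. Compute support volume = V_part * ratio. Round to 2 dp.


V_support = 49632 * 0.394 = 19555.01 mm^3


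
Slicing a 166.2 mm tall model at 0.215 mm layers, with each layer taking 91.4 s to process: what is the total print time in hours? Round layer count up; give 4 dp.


Layers = ceil(166.2/0.215) = 774
t = 774 * 91.4 / 3600 = 19.651 hrs


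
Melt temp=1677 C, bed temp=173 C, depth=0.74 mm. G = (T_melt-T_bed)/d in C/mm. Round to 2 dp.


G = (1677-173)/0.74 = 2032.43 C/mm


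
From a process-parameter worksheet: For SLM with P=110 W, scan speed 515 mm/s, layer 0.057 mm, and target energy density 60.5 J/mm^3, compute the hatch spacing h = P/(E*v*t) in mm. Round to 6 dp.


h = 110 / (60.5*515*0.057) = 0.061938 mm


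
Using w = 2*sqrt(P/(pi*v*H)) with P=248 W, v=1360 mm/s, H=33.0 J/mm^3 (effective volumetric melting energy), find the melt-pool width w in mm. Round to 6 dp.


w = 2*sqrt(248/(pi*1360*33.0)) = 0.083879 mm


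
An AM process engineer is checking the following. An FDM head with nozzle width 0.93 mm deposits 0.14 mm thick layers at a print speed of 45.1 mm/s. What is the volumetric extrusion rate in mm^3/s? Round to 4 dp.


Rate = 0.93 * 0.14 * 45.1 = 5.872 mm^3/s


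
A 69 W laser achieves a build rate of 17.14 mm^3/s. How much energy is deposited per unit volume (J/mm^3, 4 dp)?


SE = 69 / 17.14 = 4.0257 J/mm^3


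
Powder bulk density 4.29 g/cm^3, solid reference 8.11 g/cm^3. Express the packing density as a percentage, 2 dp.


Packing = (4.29/8.11)*100 = 52.9 %


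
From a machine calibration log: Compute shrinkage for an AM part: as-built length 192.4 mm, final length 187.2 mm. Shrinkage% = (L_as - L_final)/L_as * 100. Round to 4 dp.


Shrinkage = ((192.4-187.2)/192.4)*100 = 2.7027 %


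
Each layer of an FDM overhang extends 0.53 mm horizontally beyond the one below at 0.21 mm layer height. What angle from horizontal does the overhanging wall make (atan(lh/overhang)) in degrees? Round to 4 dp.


angle = atan(0.21/0.53) = 21.6148 degrees


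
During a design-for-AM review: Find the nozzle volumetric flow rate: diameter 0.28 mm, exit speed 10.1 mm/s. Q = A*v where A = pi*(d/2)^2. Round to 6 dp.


A = pi*(0.28/2)^2 = 0.06157522 mm^2
Q = 0.06157522 * 10.1 = 0.62191 mm^3/s


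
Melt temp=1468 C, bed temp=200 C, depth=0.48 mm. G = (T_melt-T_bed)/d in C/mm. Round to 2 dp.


G = (1468-200)/0.48 = 2641.67 C/mm


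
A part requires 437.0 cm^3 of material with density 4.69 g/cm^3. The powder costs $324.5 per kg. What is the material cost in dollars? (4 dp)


Mass = 437.0*4.69/1000 = 2.04953 kg
Cost = 2.04953 * 324.5 = 665.0725 $


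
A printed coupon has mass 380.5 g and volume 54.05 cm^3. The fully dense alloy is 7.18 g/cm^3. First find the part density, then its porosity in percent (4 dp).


rho_part = 380.5 / 54.05 = 7.03977798 g/cm^3
Porosity = (1 - 7.03977798/7.18)*100 = 1.953 %


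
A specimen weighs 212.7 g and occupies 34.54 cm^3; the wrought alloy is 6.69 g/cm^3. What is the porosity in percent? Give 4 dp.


rho_part = 212.7 / 34.54 = 6.15807759 g/cm^3
Porosity = (1 - 6.15807759/6.69)*100 = 7.951 %


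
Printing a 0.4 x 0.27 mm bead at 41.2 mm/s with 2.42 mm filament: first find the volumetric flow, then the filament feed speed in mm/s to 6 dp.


Q = 0.4 * 0.27 * 41.2 = 4.4496 mm^3/s
A_fil = pi*(2.42/2)^2 = 4.5996058 mm^2
v_feed = 4.4496 / 4.5996058 = 0.967387 mm/s


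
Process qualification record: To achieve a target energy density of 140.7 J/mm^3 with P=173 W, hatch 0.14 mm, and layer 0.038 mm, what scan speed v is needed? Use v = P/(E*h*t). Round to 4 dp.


v = 173 / (140.7*0.14*0.038) = 231.1215 mm/s


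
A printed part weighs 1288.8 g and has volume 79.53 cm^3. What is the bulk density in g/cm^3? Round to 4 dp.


rho = 1288.8 / 79.53 = 16.2052 g/cm^3


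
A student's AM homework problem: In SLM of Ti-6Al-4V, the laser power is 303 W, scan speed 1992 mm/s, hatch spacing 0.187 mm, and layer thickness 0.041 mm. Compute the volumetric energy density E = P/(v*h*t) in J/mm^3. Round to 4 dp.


E = 303 / (1992*0.187*0.041) = 19.8394 J/mm^3


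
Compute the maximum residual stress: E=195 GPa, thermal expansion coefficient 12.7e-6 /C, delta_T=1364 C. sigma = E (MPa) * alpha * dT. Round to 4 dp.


sigma = 195*1000 * 12.7e-6 * 1364 = 3377.946 MPa


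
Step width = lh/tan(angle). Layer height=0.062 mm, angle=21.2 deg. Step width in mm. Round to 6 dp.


step = 0.062 / tan(21.2) = 0.159846 mm


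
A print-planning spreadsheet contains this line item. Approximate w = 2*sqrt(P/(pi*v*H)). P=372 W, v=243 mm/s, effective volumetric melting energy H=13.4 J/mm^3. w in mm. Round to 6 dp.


w = 2*sqrt(372/(pi*243*13.4)) = 0.381391 mm


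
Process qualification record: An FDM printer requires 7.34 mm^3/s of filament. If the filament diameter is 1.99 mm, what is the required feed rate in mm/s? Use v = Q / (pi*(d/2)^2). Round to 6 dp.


A = pi*(1.99/2)^2 = 3.110255
v = 7.34 / 3.110255 = 2.359935 mm/s


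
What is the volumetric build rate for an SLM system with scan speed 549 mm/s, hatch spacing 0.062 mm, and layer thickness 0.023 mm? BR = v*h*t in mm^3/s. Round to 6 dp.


Rate = 549 * 0.062 * 0.023 = 0.782874 mm^3/s


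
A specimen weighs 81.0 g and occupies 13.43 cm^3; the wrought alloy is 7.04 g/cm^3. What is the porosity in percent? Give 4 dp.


rho_part = 81.0 / 13.43 = 6.03127327 g/cm^3
Porosity = (1 - 6.03127327/7.04)*100 = 14.3285 %


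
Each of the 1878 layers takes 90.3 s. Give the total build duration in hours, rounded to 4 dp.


t = 1878 * 90.3 / 3600 = 47.1065 hrs


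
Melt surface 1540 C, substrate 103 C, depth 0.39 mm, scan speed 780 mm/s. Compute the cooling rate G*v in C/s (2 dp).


G = (1540-103)/0.39 = 3684.61538462 C/mm
CR = 3684.61538462 * 780 = 2874000.0 C/s


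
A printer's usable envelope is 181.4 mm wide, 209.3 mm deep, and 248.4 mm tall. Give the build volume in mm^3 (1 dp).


V = 181.4 * 209.3 * 248.4 = 9431007.8 mm^3


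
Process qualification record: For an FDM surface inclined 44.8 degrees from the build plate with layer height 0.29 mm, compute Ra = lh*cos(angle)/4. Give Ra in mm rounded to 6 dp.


Ra = 0.29 * cos(44.8) / 4 = 0.051444 mm


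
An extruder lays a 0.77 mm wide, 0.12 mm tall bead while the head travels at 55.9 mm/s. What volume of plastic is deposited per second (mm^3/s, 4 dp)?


Rate = 0.77 * 0.12 * 55.9 = 5.1652 mm^3/s


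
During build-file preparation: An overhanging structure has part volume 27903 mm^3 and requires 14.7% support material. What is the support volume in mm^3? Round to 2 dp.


V_support = 27903 * 0.147 = 4101.74 mm^3
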